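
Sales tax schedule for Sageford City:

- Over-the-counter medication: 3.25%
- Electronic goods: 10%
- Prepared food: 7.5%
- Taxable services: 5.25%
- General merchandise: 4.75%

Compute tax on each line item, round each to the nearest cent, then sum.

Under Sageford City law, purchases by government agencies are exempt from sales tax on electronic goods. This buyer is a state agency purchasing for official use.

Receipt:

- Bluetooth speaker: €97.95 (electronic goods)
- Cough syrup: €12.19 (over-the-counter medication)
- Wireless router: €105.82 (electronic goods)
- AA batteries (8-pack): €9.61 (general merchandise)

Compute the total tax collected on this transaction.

Bluetooth speaker €97.95: electronic goods, buyer-exempt → 0% → €0.00
Cough syrup €12.19: over-the-counter medication → 3.25% → €0.40
Wireless router €105.82: electronic goods, buyer-exempt → 0% → €0.00
AA batteries (8-pack) €9.61: general merchandise → 4.75% → €0.46
Total tax = €0.40 + €0.46 = €0.86

€0.86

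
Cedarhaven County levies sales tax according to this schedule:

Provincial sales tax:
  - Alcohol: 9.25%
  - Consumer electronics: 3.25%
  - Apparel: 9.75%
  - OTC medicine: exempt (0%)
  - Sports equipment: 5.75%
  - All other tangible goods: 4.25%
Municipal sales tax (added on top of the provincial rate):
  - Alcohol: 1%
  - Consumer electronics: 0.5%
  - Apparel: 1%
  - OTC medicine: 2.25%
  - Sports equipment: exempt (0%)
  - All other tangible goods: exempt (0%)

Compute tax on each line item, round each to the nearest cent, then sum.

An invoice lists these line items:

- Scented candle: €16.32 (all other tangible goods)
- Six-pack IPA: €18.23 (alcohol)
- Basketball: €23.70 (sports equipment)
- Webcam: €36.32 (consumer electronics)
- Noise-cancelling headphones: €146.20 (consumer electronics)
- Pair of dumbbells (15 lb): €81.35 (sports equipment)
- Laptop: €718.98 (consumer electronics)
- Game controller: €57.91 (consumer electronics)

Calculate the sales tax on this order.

€44.57

Scented candle €16.32: all other tangible goods → 4.25% + 0% municipal = 4.25% → €0.69
Six-pack IPA €18.23: alcohol → 9.25% + 1% municipal = 10.25% → €1.87
Basketball €23.70: sports equipment → 5.75% + 0% municipal = 5.75% → €1.36
Webcam €36.32: consumer electronics → 3.25% + 0.5% municipal = 3.75% → €1.36
Noise-cancelling headphones €146.20: consumer electronics → 3.25% + 0.5% municipal = 3.75% → €5.48
Pair of dumbbells (15 lb) €81.35: sports equipment → 5.75% + 0% municipal = 5.75% → €4.68
Laptop €718.98: consumer electronics → 3.25% + 0.5% municipal = 3.75% → €26.96
Game controller €57.91: consumer electronics → 3.25% + 0.5% municipal = 3.75% → €2.17
Total tax = €0.69 + €1.87 + €1.36 + €1.36 + €5.48 + €4.68 + €26.96 + €2.17 = €44.57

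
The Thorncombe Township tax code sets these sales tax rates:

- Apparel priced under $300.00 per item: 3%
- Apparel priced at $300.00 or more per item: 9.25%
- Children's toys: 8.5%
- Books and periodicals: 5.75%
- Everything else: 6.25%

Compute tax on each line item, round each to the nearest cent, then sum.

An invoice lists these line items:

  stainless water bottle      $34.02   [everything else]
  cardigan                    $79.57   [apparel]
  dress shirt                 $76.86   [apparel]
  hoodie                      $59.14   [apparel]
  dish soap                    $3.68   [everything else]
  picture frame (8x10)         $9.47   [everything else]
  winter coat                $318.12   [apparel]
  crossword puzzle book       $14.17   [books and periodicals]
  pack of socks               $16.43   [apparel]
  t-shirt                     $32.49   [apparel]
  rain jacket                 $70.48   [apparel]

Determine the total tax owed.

$43.23

Stainless water bottle $34.02: everything else → 6.25% → $2.13
Cardigan $79.57: apparel, under $300.00 → 3% → $2.39
Dress shirt $76.86: apparel, under $300.00 → 3% → $2.31
Hoodie $59.14: apparel, under $300.00 → 3% → $1.77
Dish soap $3.68: everything else → 6.25% → $0.23
Picture frame (8x10) $9.47: everything else → 6.25% → $0.59
Winter coat $318.12: apparel, $300.00 or more → 9.25% → $29.43
Crossword puzzle book $14.17: books and periodicals → 5.75% → $0.81
Pack of socks $16.43: apparel, under $300.00 → 3% → $0.49
T-shirt $32.49: apparel, under $300.00 → 3% → $0.97
Rain jacket $70.48: apparel, under $300.00 → 3% → $2.11
Total tax = $2.13 + $2.39 + $2.31 + $1.77 + $0.23 + $0.59 + $29.43 + $0.81 + $0.49 + $0.97 + $2.11 = $43.23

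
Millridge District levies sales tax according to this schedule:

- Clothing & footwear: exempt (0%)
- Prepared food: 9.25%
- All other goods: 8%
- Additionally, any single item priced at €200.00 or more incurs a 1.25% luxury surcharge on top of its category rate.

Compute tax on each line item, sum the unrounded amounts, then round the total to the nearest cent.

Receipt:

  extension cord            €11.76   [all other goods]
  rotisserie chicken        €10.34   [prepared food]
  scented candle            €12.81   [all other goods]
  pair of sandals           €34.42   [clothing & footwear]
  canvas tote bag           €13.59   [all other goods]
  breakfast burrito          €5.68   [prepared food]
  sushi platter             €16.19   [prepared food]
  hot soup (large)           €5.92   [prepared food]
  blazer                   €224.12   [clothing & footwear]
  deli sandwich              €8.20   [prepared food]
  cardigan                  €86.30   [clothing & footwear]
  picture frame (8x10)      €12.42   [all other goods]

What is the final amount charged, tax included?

Extension cord €11.76: all other goods → 8% → €0.9408
Rotisserie chicken €10.34: prepared food → 9.25% → €0.95645
Scented candle €12.81: all other goods → 8% → €1.0248
Pair of sandals €34.42: clothing & footwear → 0% → €0.00
Canvas tote bag €13.59: all other goods → 8% → €1.0872
Breakfast burrito €5.68: prepared food → 9.25% → €0.5254
Sushi platter €16.19: prepared food → 9.25% → €1.497575
Hot soup (large) €5.92: prepared food → 9.25% → €0.5476
Blazer €224.12: clothing & footwear → 0% + 1.25% surcharge = 1.25% → €2.8015
Deli sandwich €8.20: prepared food → 9.25% → €0.7585
Cardigan €86.30: clothing & footwear → 0% → €0.00
Picture frame (8x10) €12.42: all other goods → 8% → €0.9936
Subtotal = €441.75; unrounded tax = €11.133425 → €11.13; total due = €452.88

€452.88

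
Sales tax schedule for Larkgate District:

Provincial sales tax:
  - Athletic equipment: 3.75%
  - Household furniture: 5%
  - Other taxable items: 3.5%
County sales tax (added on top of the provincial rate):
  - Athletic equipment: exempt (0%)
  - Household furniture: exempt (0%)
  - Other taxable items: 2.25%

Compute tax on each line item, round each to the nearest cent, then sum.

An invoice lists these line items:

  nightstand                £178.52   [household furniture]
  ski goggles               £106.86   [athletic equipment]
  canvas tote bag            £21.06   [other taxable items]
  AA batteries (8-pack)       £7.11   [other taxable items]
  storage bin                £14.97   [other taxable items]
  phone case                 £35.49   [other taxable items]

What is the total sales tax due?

£17.46

Nightstand £178.52: household furniture → 5% + 0% county = 5% → £8.93
Ski goggles £106.86: athletic equipment → 3.75% + 0% county = 3.75% → £4.01
Canvas tote bag £21.06: other taxable items → 3.5% + 2.25% county = 5.75% → £1.21
AA batteries (8-pack) £7.11: other taxable items → 3.5% + 2.25% county = 5.75% → £0.41
Storage bin £14.97: other taxable items → 3.5% + 2.25% county = 5.75% → £0.86
Phone case £35.49: other taxable items → 3.5% + 2.25% county = 5.75% → £2.04
Total tax = £8.93 + £4.01 + £1.21 + £0.41 + £0.86 + £2.04 = £17.46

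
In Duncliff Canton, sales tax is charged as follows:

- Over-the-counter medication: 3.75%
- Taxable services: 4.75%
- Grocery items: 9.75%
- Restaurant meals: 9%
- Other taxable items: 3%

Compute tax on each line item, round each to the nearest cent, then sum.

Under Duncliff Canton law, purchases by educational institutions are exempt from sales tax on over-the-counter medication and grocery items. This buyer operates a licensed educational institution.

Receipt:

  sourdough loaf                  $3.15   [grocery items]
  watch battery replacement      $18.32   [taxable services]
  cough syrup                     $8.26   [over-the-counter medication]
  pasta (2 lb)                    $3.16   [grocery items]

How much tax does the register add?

$0.87

Sourdough loaf $3.15: grocery items, buyer-exempt → 0% → $0.00
Watch battery replacement $18.32: taxable services → 4.75% → $0.87
Cough syrup $8.26: over-the-counter medication, buyer-exempt → 0% → $0.00
Pasta (2 lb) $3.16: grocery items, buyer-exempt → 0% → $0.00
Total tax = $0.87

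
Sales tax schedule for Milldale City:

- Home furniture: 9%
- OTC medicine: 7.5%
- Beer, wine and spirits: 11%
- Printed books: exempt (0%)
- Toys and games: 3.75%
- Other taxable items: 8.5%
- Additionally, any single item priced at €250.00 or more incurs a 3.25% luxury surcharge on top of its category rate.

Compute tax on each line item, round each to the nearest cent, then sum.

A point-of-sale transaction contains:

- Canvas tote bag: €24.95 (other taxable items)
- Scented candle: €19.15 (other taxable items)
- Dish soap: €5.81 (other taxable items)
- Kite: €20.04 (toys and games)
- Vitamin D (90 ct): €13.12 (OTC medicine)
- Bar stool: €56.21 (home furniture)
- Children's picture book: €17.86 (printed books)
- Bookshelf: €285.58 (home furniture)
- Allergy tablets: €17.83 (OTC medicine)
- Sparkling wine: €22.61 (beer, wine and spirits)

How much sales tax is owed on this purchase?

Canvas tote bag €24.95: other taxable items → 8.5% → €2.12
Scented candle €19.15: other taxable items → 8.5% → €1.63
Dish soap €5.81: other taxable items → 8.5% → €0.49
Kite €20.04: toys and games → 3.75% → €0.75
Vitamin D (90 ct) €13.12: OTC medicine → 7.5% → €0.98
Bar stool €56.21: home furniture → 9% → €5.06
Children's picture book €17.86: printed books → 0% → €0.00
Bookshelf €285.58: home furniture → 9% + 3.25% surcharge = 12.25% → €34.98
Allergy tablets €17.83: OTC medicine → 7.5% → €1.34
Sparkling wine €22.61: beer, wine and spirits → 11% → €2.49
Total tax = €2.12 + €1.63 + €0.49 + €0.75 + €0.98 + €5.06 + €34.98 + €1.34 + €2.49 = €49.84

€49.84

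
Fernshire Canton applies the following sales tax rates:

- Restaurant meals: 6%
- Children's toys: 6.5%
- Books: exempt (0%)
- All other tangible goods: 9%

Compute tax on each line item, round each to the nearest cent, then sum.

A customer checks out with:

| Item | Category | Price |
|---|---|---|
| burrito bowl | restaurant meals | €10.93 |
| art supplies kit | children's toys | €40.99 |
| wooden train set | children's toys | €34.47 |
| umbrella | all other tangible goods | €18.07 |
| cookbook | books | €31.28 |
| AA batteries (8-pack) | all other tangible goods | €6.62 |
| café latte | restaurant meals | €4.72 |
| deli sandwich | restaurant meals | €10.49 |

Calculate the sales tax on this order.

Burrito bowl €10.93: restaurant meals → 6% → €0.66
Art supplies kit €40.99: children's toys → 6.5% → €2.66
Wooden train set €34.47: children's toys → 6.5% → €2.24
Umbrella €18.07: all other tangible goods → 9% → €1.63
Cookbook €31.28: books → 0% → €0.00
AA batteries (8-pack) €6.62: all other tangible goods → 9% → €0.60
Café latte €4.72: restaurant meals → 6% → €0.28
Deli sandwich €10.49: restaurant meals → 6% → €0.63
Total tax = €0.66 + €2.66 + €2.24 + €1.63 + €0.60 + €0.28 + €0.63 = €8.70

€8.70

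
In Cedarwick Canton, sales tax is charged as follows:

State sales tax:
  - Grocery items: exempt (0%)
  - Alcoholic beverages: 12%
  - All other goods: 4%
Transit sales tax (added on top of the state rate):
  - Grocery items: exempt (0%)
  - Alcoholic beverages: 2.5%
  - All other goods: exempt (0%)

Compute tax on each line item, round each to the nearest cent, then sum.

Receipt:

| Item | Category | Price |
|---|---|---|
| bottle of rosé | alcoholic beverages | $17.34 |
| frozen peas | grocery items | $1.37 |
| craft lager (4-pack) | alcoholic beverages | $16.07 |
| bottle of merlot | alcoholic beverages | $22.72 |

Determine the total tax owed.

Bottle of rosé $17.34: alcoholic beverages → 12% + 2.5% transit = 14.5% → $2.51
Frozen peas $1.37: grocery items → 0% + 0% transit = 0% → $0.00
Craft lager (4-pack) $16.07: alcoholic beverages → 12% + 2.5% transit = 14.5% → $2.33
Bottle of merlot $22.72: alcoholic beverages → 12% + 2.5% transit = 14.5% → $3.29
Total tax = $2.51 + $2.33 + $3.29 = $8.13

$8.13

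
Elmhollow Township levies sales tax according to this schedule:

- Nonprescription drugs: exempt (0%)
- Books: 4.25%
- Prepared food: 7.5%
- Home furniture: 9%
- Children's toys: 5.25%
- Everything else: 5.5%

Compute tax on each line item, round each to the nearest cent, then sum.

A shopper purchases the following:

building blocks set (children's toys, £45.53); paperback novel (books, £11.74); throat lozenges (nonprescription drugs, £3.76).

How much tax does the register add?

£2.89

Building blocks set £45.53: children's toys → 5.25% → £2.39
Paperback novel £11.74: books → 4.25% → £0.50
Throat lozenges £3.76: nonprescription drugs → 0% → £0.00
Total tax = £2.39 + £0.50 = £2.89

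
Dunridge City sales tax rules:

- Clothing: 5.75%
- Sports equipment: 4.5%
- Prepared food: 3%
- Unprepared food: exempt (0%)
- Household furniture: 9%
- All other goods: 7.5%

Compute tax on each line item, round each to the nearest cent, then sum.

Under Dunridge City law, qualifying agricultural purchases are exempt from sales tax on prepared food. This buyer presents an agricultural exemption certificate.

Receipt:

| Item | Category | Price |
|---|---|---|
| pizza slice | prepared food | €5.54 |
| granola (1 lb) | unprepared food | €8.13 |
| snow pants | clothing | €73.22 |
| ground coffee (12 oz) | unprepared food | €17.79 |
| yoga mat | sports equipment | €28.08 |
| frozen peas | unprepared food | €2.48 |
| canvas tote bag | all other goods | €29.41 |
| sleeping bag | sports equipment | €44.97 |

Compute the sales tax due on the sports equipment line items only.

€3.28

Yoga mat €28.08: sports equipment → 4.5% → €1.26
Sleeping bag €44.97: sports equipment → 4.5% → €2.02
Tax on sports equipment = €1.26 + €2.02 = €3.28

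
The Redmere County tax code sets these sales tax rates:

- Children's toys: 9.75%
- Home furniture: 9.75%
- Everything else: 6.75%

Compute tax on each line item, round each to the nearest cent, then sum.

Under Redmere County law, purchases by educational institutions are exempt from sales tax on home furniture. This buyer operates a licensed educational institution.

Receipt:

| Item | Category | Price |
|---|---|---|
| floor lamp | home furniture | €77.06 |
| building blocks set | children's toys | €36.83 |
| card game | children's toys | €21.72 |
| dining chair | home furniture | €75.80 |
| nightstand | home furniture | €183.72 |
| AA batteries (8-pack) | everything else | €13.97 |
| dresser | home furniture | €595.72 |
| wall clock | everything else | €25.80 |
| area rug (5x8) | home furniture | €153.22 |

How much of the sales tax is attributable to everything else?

€2.68

AA batteries (8-pack) €13.97: everything else → 6.75% → €0.94
Wall clock €25.80: everything else → 6.75% → €1.74
Tax on everything else = €0.94 + €1.74 = €2.68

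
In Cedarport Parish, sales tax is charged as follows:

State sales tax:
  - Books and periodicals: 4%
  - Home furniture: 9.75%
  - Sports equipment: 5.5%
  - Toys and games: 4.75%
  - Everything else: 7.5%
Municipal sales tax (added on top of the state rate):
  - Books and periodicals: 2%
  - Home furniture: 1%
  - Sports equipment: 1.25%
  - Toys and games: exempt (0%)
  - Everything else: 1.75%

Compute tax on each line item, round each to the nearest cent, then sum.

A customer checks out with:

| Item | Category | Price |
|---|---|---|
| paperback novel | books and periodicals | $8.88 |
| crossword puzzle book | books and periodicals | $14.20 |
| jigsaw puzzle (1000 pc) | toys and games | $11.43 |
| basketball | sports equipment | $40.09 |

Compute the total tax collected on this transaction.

$4.63

Paperback novel $8.88: books and periodicals → 4% + 2% municipal = 6% → $0.53
Crossword puzzle book $14.20: books and periodicals → 4% + 2% municipal = 6% → $0.85
Jigsaw puzzle (1000 pc) $11.43: toys and games → 4.75% + 0% municipal = 4.75% → $0.54
Basketball $40.09: sports equipment → 5.5% + 1.25% municipal = 6.75% → $2.71
Total tax = $0.53 + $0.85 + $0.54 + $2.71 = $4.63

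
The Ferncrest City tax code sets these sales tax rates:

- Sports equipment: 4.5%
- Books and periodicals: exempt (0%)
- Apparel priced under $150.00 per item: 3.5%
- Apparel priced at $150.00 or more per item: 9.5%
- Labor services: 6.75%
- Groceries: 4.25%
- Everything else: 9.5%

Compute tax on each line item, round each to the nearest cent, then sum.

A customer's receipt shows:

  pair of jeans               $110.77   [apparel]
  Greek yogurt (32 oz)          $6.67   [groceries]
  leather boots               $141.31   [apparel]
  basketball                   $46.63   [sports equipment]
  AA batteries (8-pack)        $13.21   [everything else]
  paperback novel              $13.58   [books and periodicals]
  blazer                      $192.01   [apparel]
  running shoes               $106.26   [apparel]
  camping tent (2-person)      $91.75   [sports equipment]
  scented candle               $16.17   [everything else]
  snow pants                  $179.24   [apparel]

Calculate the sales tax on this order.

Pair of jeans $110.77: apparel, under $150.00 → 3.5% → $3.88
Greek yogurt (32 oz) $6.67: groceries → 4.25% → $0.28
Leather boots $141.31: apparel, under $150.00 → 3.5% → $4.95
Basketball $46.63: sports equipment → 4.5% → $2.10
AA batteries (8-pack) $13.21: everything else → 9.5% → $1.25
Paperback novel $13.58: books and periodicals → 0% → $0.00
Blazer $192.01: apparel, $150.00 or more → 9.5% → $18.24
Running shoes $106.26: apparel, under $150.00 → 3.5% → $3.72
Camping tent (2-person) $91.75: sports equipment → 4.5% → $4.13
Scented candle $16.17: everything else → 9.5% → $1.54
Snow pants $179.24: apparel, $150.00 or more → 9.5% → $17.03
Total tax = $3.88 + $0.28 + $4.95 + $2.10 + $1.25 + $18.24 + $3.72 + $4.13 + $1.54 + $17.03 = $57.12

$57.12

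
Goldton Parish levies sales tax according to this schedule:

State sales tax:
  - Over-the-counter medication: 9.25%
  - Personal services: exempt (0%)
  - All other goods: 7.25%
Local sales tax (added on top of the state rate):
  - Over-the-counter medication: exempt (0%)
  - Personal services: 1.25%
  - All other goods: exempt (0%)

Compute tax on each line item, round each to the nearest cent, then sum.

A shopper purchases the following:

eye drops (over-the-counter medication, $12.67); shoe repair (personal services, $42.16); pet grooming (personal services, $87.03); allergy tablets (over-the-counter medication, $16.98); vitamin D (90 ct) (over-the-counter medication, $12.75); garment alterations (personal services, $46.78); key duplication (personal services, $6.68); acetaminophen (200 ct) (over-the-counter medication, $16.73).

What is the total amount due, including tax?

Eye drops $12.67: over-the-counter medication → 9.25% + 0% local = 9.25% → $1.17
Shoe repair $42.16: personal services → 0% + 1.25% local = 1.25% → $0.53
Pet grooming $87.03: personal services → 0% + 1.25% local = 1.25% → $1.09
Allergy tablets $16.98: over-the-counter medication → 9.25% + 0% local = 9.25% → $1.57
Vitamin D (90 ct) $12.75: over-the-counter medication → 9.25% + 0% local = 9.25% → $1.18
Garment alterations $46.78: personal services → 0% + 1.25% local = 1.25% → $0.58
Key duplication $6.68: personal services → 0% + 1.25% local = 1.25% → $0.08
Acetaminophen (200 ct) $16.73: over-the-counter medication → 9.25% + 0% local = 9.25% → $1.55
Subtotal = $241.78; tax = $7.75; total due = $249.53

$249.53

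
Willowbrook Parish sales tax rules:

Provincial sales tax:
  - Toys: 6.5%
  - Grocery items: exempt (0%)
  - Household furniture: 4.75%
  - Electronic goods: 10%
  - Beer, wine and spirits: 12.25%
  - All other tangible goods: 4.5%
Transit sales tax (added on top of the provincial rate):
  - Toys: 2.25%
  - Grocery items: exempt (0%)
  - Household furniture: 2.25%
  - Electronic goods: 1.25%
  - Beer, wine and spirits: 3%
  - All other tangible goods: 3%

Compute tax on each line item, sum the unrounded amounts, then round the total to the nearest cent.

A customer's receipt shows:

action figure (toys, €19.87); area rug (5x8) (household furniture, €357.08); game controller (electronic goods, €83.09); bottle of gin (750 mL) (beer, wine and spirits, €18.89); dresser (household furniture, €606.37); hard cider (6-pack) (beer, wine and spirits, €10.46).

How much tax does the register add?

€83.00

Action figure €19.87: toys → 6.5% + 2.25% transit = 8.75% → €1.738625
Area rug (5x8) €357.08: household furniture → 4.75% + 2.25% transit = 7% → €24.9956
Game controller €83.09: electronic goods → 10% + 1.25% transit = 11.25% → €9.347625
Bottle of gin (750 mL) €18.89: beer, wine and spirits → 12.25% + 3% transit = 15.25% → €2.880725
Dresser €606.37: household furniture → 4.75% + 2.25% transit = 7% → €42.4459
Hard cider (6-pack) €10.46: beer, wine and spirits → 12.25% + 3% transit = 15.25% → €1.59515
Unrounded tax sum = €83.003625 → €83.00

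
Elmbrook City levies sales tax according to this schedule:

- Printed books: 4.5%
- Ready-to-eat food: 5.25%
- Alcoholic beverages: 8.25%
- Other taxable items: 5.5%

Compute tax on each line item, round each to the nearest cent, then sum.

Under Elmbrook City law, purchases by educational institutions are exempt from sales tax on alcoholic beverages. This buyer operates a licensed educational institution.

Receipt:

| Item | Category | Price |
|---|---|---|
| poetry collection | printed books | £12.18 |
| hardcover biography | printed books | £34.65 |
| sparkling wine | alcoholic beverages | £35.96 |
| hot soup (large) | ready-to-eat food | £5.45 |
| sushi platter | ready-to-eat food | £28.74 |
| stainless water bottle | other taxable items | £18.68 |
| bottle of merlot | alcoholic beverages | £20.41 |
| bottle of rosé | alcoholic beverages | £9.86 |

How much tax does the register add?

Poetry collection £12.18: printed books → 4.5% → £0.55
Hardcover biography £34.65: printed books → 4.5% → £1.56
Sparkling wine £35.96: alcoholic beverages, buyer-exempt → 0% → £0.00
Hot soup (large) £5.45: ready-to-eat food → 5.25% → £0.29
Sushi platter £28.74: ready-to-eat food → 5.25% → £1.51
Stainless water bottle £18.68: other taxable items → 5.5% → £1.03
Bottle of merlot £20.41: alcoholic beverages, buyer-exempt → 0% → £0.00
Bottle of rosé £9.86: alcoholic beverages, buyer-exempt → 0% → £0.00
Total tax = £0.55 + £1.56 + £0.29 + £1.51 + £1.03 = £4.94

£4.94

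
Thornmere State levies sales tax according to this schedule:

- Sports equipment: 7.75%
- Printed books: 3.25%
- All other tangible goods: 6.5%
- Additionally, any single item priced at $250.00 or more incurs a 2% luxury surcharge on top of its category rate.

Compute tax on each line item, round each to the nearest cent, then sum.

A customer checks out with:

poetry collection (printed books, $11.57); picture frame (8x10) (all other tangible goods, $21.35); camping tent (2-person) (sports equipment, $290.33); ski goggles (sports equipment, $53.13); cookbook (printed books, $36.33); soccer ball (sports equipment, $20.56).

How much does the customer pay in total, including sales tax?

$470.24

Poetry collection $11.57: printed books → 3.25% → $0.38
Picture frame (8x10) $21.35: all other tangible goods → 6.5% → $1.39
Camping tent (2-person) $290.33: sports equipment → 7.75% + 2% surcharge = 9.75% → $28.31
Ski goggles $53.13: sports equipment → 7.75% → $4.12
Cookbook $36.33: printed books → 3.25% → $1.18
Soccer ball $20.56: sports equipment → 7.75% → $1.59
Subtotal = $433.27; tax = $36.97; total due = $470.24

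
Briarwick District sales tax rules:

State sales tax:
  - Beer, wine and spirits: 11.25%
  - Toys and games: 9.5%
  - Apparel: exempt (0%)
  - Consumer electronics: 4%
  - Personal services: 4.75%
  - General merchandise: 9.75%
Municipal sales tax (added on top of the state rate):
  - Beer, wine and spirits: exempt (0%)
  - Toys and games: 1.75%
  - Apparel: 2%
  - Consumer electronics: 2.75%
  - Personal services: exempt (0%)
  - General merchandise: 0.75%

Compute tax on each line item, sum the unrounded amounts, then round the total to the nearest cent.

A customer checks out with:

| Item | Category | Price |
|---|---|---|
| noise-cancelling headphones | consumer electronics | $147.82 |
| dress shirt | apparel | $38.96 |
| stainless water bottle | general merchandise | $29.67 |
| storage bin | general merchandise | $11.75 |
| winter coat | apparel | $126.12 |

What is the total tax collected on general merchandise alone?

Stainless water bottle $29.67: general merchandise → 9.75% + 0.75% municipal = 10.5% → $3.11535
Storage bin $11.75: general merchandise → 9.75% + 0.75% municipal = 10.5% → $1.23375
Tax on general merchandise: unrounded sum = $4.3491 → $4.35

$4.35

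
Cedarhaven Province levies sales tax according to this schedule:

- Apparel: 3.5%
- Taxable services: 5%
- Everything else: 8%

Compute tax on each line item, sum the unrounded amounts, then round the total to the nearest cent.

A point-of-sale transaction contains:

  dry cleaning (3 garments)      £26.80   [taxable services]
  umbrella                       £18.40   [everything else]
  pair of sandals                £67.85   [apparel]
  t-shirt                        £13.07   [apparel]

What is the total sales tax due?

£5.64

Dry cleaning (3 garments) £26.80: taxable services → 5% → £1.34
Umbrella £18.40: everything else → 8% → £1.472
Pair of sandals £67.85: apparel → 3.5% → £2.37475
T-shirt £13.07: apparel → 3.5% → £0.45745
Unrounded tax sum = £5.6442 → £5.64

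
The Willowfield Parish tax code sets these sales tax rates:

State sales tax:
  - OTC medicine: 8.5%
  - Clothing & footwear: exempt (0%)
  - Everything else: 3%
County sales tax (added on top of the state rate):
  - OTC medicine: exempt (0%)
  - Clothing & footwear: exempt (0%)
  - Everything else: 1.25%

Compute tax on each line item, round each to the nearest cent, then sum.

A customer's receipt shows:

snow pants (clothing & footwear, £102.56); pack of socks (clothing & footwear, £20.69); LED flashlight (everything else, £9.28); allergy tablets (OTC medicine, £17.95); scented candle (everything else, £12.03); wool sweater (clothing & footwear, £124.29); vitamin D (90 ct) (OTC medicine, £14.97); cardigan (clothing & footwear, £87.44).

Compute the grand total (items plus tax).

£392.91

Snow pants £102.56: clothing & footwear → 0% + 0% county = 0% → £0.00
Pack of socks £20.69: clothing & footwear → 0% + 0% county = 0% → £0.00
LED flashlight £9.28: everything else → 3% + 1.25% county = 4.25% → £0.39
Allergy tablets £17.95: OTC medicine → 8.5% + 0% county = 8.5% → £1.53
Scented candle £12.03: everything else → 3% + 1.25% county = 4.25% → £0.51
Wool sweater £124.29: clothing & footwear → 0% + 0% county = 0% → £0.00
Vitamin D (90 ct) £14.97: OTC medicine → 8.5% + 0% county = 8.5% → £1.27
Cardigan £87.44: clothing & footwear → 0% + 0% county = 0% → £0.00
Subtotal = £389.21; tax = £3.70; total due = £392.91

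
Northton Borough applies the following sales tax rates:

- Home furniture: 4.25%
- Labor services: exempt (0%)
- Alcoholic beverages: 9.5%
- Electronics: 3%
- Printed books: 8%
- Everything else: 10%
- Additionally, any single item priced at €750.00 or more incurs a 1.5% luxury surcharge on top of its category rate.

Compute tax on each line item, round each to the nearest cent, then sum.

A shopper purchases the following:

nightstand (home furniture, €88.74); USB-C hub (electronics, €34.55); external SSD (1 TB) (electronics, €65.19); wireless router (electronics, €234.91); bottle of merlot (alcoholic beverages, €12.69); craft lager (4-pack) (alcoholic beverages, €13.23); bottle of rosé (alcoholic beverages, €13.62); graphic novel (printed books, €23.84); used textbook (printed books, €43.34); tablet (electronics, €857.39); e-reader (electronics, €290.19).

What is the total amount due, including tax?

€1747.94

Nightstand €88.74: home furniture → 4.25% → €3.77
USB-C hub €34.55: electronics → 3% → €1.04
External SSD (1 TB) €65.19: electronics → 3% → €1.96
Wireless router €234.91: electronics → 3% → €7.05
Bottle of merlot €12.69: alcoholic beverages → 9.5% → €1.21
Craft lager (4-pack) €13.23: alcoholic beverages → 9.5% → €1.26
Bottle of rosé €13.62: alcoholic beverages → 9.5% → €1.29
Graphic novel €23.84: printed books → 8% → €1.91
Used textbook €43.34: printed books → 8% → €3.47
Tablet €857.39: electronics → 3% + 1.5% surcharge = 4.5% → €38.58
E-reader €290.19: electronics → 3% → €8.71
Subtotal = €1677.69; tax = €70.25; total due = €1747.94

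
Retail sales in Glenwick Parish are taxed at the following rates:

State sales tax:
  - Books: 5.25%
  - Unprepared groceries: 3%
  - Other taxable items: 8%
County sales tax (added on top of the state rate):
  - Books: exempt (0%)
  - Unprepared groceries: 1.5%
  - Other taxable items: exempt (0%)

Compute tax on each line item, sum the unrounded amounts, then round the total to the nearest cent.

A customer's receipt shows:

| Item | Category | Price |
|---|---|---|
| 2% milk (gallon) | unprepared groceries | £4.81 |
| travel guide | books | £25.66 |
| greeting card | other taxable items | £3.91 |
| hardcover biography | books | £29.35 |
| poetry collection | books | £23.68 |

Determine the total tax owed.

£4.66

2% milk (gallon) £4.81: unprepared groceries → 3% + 1.5% county = 4.5% → £0.21645
Travel guide £25.66: books → 5.25% + 0% county = 5.25% → £1.34715
Greeting card £3.91: other taxable items → 8% + 0% county = 8% → £0.3128
Hardcover biography £29.35: books → 5.25% + 0% county = 5.25% → £1.540875
Poetry collection £23.68: books → 5.25% + 0% county = 5.25% → £1.2432
Unrounded tax sum = £4.660475 → £4.66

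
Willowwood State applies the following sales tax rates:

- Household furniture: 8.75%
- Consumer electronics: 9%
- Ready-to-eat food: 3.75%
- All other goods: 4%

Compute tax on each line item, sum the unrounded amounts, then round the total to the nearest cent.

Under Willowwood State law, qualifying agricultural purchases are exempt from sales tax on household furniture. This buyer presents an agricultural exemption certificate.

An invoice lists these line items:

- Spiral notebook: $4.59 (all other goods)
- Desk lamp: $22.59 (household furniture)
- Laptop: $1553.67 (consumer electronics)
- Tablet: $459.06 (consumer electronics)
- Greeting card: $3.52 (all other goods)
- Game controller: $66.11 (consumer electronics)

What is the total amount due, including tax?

Spiral notebook $4.59: all other goods → 4% → $0.1836
Desk lamp $22.59: household furniture, buyer-exempt → 0% → $0.00
Laptop $1553.67: consumer electronics → 9% → $139.8303
Tablet $459.06: consumer electronics → 9% → $41.3154
Greeting card $3.52: all other goods → 4% → $0.1408
Game controller $66.11: consumer electronics → 9% → $5.9499
Subtotal = $2109.54; unrounded tax = $187.42 → $187.42; total due = $2296.96

$2296.96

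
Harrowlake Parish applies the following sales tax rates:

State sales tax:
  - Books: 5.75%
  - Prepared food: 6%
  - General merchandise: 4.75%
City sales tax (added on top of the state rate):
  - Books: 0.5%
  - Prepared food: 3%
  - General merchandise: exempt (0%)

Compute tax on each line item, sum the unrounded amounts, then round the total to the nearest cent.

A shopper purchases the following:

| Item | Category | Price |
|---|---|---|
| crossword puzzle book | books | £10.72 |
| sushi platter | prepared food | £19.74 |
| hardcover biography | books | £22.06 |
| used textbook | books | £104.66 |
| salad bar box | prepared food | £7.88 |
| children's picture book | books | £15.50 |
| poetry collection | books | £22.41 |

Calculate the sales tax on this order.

£13.45

Crossword puzzle book £10.72: books → 5.75% + 0.5% city = 6.25% → £0.67
Sushi platter £19.74: prepared food → 6% + 3% city = 9% → £1.7766
Hardcover biography £22.06: books → 5.75% + 0.5% city = 6.25% → £1.37875
Used textbook £104.66: books → 5.75% + 0.5% city = 6.25% → £6.54125
Salad bar box £7.88: prepared food → 6% + 3% city = 9% → £0.7092
Children's picture book £15.50: books → 5.75% + 0.5% city = 6.25% → £0.96875
Poetry collection £22.41: books → 5.75% + 0.5% city = 6.25% → £1.400625
Unrounded tax sum = £13.445175 → £13.45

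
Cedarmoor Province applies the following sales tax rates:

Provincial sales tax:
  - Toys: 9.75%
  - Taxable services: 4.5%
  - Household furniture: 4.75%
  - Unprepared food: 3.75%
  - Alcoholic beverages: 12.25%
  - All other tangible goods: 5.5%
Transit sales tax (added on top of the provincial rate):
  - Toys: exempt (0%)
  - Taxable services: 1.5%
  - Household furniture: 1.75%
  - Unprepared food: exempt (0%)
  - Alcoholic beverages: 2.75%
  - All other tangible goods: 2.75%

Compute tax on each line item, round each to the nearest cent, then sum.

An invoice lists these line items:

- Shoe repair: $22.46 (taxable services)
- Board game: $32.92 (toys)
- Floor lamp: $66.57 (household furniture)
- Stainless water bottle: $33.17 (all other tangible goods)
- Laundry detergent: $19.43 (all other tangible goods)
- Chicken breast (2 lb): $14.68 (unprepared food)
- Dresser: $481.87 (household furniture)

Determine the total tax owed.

$45.10

Shoe repair $22.46: taxable services → 4.5% + 1.5% transit = 6% → $1.35
Board game $32.92: toys → 9.75% + 0% transit = 9.75% → $3.21
Floor lamp $66.57: household furniture → 4.75% + 1.75% transit = 6.5% → $4.33
Stainless water bottle $33.17: all other tangible goods → 5.5% + 2.75% transit = 8.25% → $2.74
Laundry detergent $19.43: all other tangible goods → 5.5% + 2.75% transit = 8.25% → $1.60
Chicken breast (2 lb) $14.68: unprepared food → 3.75% + 0% transit = 3.75% → $0.55
Dresser $481.87: household furniture → 4.75% + 1.75% transit = 6.5% → $31.32
Total tax = $1.35 + $3.21 + $4.33 + $2.74 + $1.60 + $0.55 + $31.32 = $45.10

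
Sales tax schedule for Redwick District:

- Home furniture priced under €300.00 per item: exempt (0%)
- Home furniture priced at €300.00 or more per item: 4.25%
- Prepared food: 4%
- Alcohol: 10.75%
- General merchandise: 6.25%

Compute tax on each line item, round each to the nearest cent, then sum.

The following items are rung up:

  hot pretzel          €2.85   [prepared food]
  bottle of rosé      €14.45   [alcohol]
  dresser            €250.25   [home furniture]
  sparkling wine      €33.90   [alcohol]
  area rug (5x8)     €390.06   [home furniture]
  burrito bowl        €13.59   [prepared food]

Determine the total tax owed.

Hot pretzel €2.85: prepared food → 4% → €0.11
Bottle of rosé €14.45: alcohol → 10.75% → €1.55
Dresser €250.25: home furniture, under €300.00 → 0% → €0.00
Sparkling wine €33.90: alcohol → 10.75% → €3.64
Area rug (5x8) €390.06: home furniture, €300.00 or more → 4.25% → €16.58
Burrito bowl €13.59: prepared food → 4% → €0.54
Total tax = €0.11 + €1.55 + €3.64 + €16.58 + €0.54 = €22.42

€22.42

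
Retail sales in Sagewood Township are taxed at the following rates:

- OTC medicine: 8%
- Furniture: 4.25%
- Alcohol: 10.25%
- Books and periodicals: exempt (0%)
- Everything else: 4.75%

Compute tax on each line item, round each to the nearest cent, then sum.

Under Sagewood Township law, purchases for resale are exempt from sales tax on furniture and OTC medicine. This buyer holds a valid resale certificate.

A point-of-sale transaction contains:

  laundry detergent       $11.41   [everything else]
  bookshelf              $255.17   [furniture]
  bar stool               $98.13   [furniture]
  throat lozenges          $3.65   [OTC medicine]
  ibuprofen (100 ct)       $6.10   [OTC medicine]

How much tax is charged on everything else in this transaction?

$0.54

Laundry detergent $11.41: everything else → 4.75% → $0.54
Tax on everything else = $0.54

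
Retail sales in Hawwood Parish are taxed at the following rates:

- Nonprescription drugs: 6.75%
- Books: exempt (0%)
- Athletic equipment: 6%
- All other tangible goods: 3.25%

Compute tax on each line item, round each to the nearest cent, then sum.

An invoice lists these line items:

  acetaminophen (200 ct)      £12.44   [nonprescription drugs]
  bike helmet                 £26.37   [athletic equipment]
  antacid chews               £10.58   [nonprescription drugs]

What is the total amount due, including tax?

Acetaminophen (200 ct) £12.44: nonprescription drugs → 6.75% → £0.84
Bike helmet £26.37: athletic equipment → 6% → £1.58
Antacid chews £10.58: nonprescription drugs → 6.75% → £0.71
Subtotal = £49.39; tax = £3.13; total due = £52.52

£52.52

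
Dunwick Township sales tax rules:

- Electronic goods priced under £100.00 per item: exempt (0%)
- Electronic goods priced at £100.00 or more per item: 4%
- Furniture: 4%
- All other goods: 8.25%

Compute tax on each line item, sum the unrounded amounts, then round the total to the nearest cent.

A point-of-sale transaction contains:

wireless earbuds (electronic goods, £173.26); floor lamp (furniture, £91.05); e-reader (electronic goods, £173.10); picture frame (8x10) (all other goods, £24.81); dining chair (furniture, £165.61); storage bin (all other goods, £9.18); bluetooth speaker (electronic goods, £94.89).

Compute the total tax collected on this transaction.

£26.92

Wireless earbuds £173.26: electronic goods, £100.00 or more → 4% → £6.9304
Floor lamp £91.05: furniture → 4% → £3.642
E-reader £173.10: electronic goods, £100.00 or more → 4% → £6.924
Picture frame (8x10) £24.81: all other goods → 8.25% → £2.046825
Dining chair £165.61: furniture → 4% → £6.6244
Storage bin £9.18: all other goods → 8.25% → £0.75735
Bluetooth speaker £94.89: electronic goods, under £100.00 → 0% → £0.00
Unrounded tax sum = £26.924975 → £26.92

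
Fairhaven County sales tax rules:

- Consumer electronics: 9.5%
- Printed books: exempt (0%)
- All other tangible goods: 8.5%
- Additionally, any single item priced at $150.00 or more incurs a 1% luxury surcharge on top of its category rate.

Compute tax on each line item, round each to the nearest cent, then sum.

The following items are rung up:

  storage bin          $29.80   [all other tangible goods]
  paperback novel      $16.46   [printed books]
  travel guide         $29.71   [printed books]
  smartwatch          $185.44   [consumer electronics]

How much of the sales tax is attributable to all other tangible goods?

Storage bin $29.80: all other tangible goods → 8.5% → $2.53
Tax on all other tangible goods = $2.53

$2.53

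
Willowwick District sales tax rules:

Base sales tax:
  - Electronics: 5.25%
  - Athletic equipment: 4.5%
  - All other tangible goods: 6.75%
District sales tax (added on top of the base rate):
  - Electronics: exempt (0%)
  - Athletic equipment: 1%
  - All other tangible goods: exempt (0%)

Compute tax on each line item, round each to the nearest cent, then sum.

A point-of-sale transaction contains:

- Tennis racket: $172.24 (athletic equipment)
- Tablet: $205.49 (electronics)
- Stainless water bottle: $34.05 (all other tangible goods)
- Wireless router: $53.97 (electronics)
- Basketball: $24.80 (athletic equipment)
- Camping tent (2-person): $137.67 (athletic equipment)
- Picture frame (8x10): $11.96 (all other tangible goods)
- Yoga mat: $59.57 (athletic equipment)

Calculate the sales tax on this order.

$38.41

Tennis racket $172.24: athletic equipment → 4.5% + 1% district = 5.5% → $9.47
Tablet $205.49: electronics → 5.25% + 0% district = 5.25% → $10.79
Stainless water bottle $34.05: all other tangible goods → 6.75% + 0% district = 6.75% → $2.30
Wireless router $53.97: electronics → 5.25% + 0% district = 5.25% → $2.83
Basketball $24.80: athletic equipment → 4.5% + 1% district = 5.5% → $1.36
Camping tent (2-person) $137.67: athletic equipment → 4.5% + 1% district = 5.5% → $7.57
Picture frame (8x10) $11.96: all other tangible goods → 6.75% + 0% district = 6.75% → $0.81
Yoga mat $59.57: athletic equipment → 4.5% + 1% district = 5.5% → $3.28
Total tax = $9.47 + $10.79 + $2.30 + $2.83 + $1.36 + $7.57 + $0.81 + $3.28 = $38.41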